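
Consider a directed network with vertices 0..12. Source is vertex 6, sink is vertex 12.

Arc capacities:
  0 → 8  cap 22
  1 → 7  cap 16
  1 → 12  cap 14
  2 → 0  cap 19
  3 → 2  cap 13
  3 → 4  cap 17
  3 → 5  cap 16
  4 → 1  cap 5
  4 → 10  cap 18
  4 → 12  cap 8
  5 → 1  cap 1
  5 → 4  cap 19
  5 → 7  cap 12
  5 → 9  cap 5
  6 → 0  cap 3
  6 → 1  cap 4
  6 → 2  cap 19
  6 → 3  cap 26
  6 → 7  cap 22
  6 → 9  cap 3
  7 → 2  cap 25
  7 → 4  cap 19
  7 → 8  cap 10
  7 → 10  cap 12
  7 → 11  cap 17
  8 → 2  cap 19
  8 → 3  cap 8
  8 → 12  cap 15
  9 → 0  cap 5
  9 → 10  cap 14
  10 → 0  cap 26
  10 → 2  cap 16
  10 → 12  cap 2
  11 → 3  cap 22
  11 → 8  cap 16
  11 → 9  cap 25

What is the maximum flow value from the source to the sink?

augment #1: 6→1→12 bottleneck 4, total now 4
augment #2: 6→0→8→12 bottleneck 3, total now 7
augment #3: 6→3→4→12 bottleneck 8, total now 15
augment #4: 6→7→8→12 bottleneck 10, total now 25
augment #5: 6→7→10→12 bottleneck 2, total now 27
augment #6: 6→2→0→8→12 bottleneck 2, total now 29
augment #7: 6→3→4→1→12 bottleneck 5, total now 34
augment #8: 6→3→5→1→12 bottleneck 1, total now 35

Maximum flow value: 35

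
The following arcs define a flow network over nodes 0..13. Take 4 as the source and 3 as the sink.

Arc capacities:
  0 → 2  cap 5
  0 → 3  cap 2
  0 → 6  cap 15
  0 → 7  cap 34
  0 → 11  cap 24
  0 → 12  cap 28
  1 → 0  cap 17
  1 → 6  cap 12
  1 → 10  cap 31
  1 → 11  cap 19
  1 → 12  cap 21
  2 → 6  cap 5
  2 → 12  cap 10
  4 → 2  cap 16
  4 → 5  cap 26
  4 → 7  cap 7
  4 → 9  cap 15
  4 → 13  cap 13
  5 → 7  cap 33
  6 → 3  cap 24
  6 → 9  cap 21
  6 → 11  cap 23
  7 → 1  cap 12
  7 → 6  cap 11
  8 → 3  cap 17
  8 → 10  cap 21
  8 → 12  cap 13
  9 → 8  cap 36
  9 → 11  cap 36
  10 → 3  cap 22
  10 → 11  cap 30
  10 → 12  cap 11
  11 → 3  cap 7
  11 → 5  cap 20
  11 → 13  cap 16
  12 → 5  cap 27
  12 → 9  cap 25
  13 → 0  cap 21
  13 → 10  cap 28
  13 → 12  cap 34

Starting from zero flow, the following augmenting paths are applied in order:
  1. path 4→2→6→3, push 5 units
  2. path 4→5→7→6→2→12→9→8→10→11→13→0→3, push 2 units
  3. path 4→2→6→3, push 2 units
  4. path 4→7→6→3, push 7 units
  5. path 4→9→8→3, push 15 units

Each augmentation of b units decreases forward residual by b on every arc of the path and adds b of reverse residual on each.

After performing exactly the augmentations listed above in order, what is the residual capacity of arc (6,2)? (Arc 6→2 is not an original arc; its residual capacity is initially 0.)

after path 1 (4→2→6→3, push 5): res(6,2)=5
after path 2 (4→5→7→6→2→12→9→8→10→11→13→0→3, push 2): res(6,2)=3
after path 3 (4→2→6→3, push 2): res(6,2)=5
after path 4 (4→7→6→3, push 7): res(6,2)=5
after path 5 (4→9→8→3, push 15): res(6,2)=5

Residual capacity of (6,2): 5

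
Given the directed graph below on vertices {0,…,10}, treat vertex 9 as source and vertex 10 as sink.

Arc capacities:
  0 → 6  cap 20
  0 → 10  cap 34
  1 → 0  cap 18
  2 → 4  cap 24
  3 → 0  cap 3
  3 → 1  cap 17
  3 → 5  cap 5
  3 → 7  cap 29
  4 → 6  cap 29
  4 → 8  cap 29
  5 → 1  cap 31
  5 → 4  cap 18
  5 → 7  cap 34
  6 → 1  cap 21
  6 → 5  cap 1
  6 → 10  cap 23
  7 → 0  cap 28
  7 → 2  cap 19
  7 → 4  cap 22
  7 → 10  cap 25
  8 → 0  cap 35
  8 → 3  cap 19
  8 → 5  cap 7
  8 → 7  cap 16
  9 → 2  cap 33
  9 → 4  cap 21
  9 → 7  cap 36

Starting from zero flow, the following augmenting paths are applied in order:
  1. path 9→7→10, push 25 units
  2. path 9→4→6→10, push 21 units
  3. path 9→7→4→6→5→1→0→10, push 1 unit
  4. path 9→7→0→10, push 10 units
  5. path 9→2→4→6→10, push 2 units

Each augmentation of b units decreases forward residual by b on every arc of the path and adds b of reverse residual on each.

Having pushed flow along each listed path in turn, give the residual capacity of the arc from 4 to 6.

after path 1 (9→7→10, push 25): res(4,6)=29
after path 2 (9→4→6→10, push 21): res(4,6)=8
after path 3 (9→7→4→6→5→1→0→10, push 1): res(4,6)=7
after path 4 (9→7→0→10, push 10): res(4,6)=7
after path 5 (9→2→4→6→10, push 2): res(4,6)=5

Residual capacity of (4,6): 5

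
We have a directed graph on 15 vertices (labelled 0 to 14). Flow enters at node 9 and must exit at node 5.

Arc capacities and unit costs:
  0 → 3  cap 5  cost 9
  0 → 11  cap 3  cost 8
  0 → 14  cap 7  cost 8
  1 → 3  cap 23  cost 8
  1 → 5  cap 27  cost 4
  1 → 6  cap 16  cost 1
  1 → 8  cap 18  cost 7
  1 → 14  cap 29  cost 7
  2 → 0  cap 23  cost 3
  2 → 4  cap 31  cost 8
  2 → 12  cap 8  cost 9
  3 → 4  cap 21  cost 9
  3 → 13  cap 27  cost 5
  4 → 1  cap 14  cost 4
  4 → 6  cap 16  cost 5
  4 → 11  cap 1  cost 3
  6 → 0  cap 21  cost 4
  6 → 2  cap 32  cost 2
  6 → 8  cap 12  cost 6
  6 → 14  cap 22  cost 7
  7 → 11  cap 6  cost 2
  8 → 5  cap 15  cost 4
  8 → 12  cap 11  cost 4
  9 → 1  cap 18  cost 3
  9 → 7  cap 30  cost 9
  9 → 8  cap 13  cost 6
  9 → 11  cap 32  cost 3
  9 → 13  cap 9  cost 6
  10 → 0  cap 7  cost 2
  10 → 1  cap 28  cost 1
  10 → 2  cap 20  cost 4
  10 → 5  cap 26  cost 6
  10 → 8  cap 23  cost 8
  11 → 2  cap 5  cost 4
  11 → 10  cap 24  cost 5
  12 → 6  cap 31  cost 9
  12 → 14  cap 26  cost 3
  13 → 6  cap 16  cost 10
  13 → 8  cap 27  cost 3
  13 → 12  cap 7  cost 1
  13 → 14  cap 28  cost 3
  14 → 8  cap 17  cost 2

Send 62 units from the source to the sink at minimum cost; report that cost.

Minimum cost for 62 units: 729

shortest-cost path #1: 9→1→5 push 18 @ unit cost 7 (adds 126)
shortest-cost path #2: 9→8→5 push 13 @ unit cost 10 (adds 130)
shortest-cost path #3: 9→13→8→5 push 2 @ unit cost 13 (adds 26)
shortest-cost path #4: 9→11→10→1→5 push 9 @ unit cost 13 (adds 117)
shortest-cost path #5: 9→11→10→5 push 15 @ unit cost 14 (adds 210)
shortest-cost path #6: 9→11→2→4→1→10→5 push 5 @ unit cost 24 (adds 120)
total cost = 729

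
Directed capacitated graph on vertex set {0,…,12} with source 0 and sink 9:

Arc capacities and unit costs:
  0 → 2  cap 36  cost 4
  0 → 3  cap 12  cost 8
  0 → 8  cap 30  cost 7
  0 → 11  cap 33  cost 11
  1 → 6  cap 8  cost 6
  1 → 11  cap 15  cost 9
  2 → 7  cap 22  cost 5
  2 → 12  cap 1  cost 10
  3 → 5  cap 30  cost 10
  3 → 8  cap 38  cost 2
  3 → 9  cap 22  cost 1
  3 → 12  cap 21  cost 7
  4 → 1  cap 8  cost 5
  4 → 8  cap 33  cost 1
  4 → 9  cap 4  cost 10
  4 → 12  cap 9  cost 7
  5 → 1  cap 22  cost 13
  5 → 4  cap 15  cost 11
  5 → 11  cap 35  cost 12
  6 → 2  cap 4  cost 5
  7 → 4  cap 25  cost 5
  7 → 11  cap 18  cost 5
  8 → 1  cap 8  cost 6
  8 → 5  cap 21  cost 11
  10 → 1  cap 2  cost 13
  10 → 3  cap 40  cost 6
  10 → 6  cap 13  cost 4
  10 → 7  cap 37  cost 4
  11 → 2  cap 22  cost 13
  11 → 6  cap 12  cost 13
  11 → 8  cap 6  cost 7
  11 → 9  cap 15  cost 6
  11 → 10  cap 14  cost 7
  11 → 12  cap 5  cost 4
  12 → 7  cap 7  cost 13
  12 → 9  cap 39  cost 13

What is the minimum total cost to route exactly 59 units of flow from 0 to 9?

Minimum cost for 59 units: 1314

shortest-cost path #1: 0→3→9 push 12 @ unit cost 9 (adds 108)
shortest-cost path #2: 0→11→9 push 15 @ unit cost 17 (adds 255)
shortest-cost path #3: 0→2→7→4→9 push 4 @ unit cost 24 (adds 96)
shortest-cost path #4: 0→11→10→3→9 push 10 @ unit cost 25 (adds 250)
shortest-cost path #5: 0→2→12→9 push 1 @ unit cost 27 (adds 27)
shortest-cost path #6: 0→11→12→9 push 5 @ unit cost 28 (adds 140)
shortest-cost path #7: 0→2→7→4→12→9 push 9 @ unit cost 34 (adds 306)
shortest-cost path #8: 0→11→10→3→12→9 push 3 @ unit cost 44 (adds 132)
total cost = 1314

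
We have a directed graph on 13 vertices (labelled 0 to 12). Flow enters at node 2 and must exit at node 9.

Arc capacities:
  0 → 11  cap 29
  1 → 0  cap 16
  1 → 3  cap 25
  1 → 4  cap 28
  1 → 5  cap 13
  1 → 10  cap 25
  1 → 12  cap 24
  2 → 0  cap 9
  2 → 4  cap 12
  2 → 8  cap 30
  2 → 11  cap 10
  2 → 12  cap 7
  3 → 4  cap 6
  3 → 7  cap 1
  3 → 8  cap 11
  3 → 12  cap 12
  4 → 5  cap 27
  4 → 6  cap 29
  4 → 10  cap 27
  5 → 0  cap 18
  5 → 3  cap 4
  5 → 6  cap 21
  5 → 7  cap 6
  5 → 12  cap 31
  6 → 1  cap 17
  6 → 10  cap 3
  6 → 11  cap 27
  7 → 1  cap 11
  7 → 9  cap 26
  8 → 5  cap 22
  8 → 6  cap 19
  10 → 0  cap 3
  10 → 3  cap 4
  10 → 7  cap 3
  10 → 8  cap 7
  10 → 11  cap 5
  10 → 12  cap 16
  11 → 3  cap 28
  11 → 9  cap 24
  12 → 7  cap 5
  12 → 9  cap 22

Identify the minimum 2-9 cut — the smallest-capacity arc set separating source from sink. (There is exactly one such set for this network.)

Min-cut arcs: {(3,7), (5,7), (10,7), (11,9), (12,7), (12,9)} (total capacity 61)

augment #1: 2→11→9 push 10
augment #2: 2→12→9 push 7
augment #3: 2→0→11→9 push 9
augment #4: 2→4→5→7→9 push 6
augment #5: 2→4→5→12→9 push 6
augment #6: 2→8→5→12→9 push 9
augment #7: 2→8→6→11→9 push 5
augment #8: 2→8→5→3→7→9 push 1
augment #9: 2→8→5→12→7→9 push 5
augment #10: 2→8→6→10→7→9 push 3
max flow = 61; residual-reachable set from 2 gives S-side
cut edges (S→T): {(3,7), (5,7), (10,7), (11,9), (12,7), (12,9)} total cap 61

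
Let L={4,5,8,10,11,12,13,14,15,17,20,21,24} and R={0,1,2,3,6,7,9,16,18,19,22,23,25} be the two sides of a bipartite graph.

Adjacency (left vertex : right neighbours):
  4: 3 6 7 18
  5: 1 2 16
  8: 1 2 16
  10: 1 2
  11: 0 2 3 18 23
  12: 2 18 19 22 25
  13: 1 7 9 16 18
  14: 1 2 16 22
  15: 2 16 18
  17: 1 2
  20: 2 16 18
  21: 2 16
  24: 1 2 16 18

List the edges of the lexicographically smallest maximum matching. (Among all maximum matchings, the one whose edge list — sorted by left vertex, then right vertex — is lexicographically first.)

Lex-smallest maximum matching: {(4,3), (5,1), (8,2), (11,0), (12,19), (13,7), (14,22), (15,16), (20,18)}

|M| = 9 (so the lex-smallest maximum matching has 9 edges)
process left vertices in ascending order; for each, take the smallest-labelled available neighbour that still permits 9 edges overall, or leave it unmatched if none does
lex-smallest matching: {4-3, 5-1, 8-2, 11-0, 12-19, 13-7, 14-22, 15-16, 20-18}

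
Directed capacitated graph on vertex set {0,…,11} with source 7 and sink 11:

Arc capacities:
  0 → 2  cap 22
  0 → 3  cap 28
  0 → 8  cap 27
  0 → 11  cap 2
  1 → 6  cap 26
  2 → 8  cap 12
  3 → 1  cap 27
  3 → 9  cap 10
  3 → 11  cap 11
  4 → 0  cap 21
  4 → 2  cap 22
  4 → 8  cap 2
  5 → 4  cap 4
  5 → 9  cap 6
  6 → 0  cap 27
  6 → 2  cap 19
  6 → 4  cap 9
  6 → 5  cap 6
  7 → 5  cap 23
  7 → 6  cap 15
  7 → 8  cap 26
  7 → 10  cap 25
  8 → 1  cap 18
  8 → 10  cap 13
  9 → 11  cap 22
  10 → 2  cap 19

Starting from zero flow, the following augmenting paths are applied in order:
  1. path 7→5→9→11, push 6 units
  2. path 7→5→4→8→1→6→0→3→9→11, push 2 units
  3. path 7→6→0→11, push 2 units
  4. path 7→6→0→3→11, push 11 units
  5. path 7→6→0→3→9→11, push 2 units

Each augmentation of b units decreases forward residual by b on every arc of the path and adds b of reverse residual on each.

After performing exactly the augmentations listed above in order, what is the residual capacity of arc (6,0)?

Residual capacity of (6,0): 10

after path 1 (7→5→9→11, push 6): res(6,0)=27
after path 2 (7→5→4→8→1→6→0→3→9→11, push 2): res(6,0)=25
after path 3 (7→6→0→11, push 2): res(6,0)=23
after path 4 (7→6→0→3→11, push 11): res(6,0)=12
after path 5 (7→6→0→3→9→11, push 2): res(6,0)=10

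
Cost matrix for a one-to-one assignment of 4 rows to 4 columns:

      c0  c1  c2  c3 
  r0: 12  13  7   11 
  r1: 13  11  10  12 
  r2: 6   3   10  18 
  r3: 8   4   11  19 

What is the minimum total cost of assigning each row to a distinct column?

optimal assignment: row0→col2 (cost 7), row1→col3 (cost 12), row2→col0 (cost 6), row3→col1 (cost 4)
total = 7 + 12 + 6 + 4 = 29

Minimum assignment cost: 29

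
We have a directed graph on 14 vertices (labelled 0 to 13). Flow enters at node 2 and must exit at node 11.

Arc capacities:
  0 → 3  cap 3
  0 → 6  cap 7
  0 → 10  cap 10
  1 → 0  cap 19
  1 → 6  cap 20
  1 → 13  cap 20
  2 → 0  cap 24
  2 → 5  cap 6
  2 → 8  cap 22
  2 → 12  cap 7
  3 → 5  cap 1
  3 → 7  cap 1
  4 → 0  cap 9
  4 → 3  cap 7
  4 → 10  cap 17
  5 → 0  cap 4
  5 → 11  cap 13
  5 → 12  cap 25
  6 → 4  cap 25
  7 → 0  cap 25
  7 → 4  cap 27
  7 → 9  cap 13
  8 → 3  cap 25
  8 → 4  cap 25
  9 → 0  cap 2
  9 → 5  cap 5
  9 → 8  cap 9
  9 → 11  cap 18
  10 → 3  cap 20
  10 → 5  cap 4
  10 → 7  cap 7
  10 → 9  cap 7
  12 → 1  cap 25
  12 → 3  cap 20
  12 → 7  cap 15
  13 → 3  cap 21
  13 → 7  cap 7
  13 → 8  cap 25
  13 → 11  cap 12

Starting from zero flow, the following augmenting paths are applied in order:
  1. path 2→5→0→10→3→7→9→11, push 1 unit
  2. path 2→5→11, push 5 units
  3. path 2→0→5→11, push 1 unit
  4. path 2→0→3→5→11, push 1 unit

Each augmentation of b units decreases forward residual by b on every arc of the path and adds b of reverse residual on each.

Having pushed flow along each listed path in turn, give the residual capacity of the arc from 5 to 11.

after path 1 (2→5→0→10→3→7→9→11, push 1): res(5,11)=13
after path 2 (2→5→11, push 5): res(5,11)=8
after path 3 (2→0→5→11, push 1): res(5,11)=7
after path 4 (2→0→3→5→11, push 1): res(5,11)=6

Residual capacity of (5,11): 6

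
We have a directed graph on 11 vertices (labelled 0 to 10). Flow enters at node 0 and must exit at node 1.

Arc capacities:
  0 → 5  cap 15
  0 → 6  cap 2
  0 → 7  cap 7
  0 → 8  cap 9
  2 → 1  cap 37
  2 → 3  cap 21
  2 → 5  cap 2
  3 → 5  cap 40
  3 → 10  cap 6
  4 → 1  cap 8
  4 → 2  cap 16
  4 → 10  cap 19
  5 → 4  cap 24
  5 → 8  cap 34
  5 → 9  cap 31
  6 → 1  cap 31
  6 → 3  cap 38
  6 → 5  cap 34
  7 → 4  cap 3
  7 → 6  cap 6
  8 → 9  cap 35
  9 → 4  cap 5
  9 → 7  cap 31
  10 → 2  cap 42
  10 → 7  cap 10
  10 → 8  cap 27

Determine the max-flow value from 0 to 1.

Maximum flow value: 31

augment #1: 0→6→1 bottleneck 2, total now 2
augment #2: 0→5→4→1 bottleneck 8, total now 10
augment #3: 0→7→6→1 bottleneck 6, total now 16
augment #4: 0→5→4→2→1 bottleneck 7, total now 23
augment #5: 0→7→4→2→1 bottleneck 1, total now 24
augment #6: 0→8→9→4→2→1 bottleneck 5, total now 29
augment #7: 0→8→9→7→4→2→1 bottleneck 2, total now 31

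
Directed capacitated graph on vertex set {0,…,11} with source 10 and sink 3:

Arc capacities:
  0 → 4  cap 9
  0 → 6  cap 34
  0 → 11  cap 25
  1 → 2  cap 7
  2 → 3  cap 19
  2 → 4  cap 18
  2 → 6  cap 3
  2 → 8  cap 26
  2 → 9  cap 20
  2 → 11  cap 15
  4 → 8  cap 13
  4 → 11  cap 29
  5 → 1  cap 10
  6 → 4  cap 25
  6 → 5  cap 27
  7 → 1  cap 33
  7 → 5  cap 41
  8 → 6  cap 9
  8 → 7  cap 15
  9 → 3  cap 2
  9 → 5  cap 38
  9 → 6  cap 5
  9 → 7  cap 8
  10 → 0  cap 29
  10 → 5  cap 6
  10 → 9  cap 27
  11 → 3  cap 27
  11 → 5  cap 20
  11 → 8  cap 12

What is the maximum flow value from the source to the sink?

augment #1: 10→9→3 bottleneck 2, total now 2
augment #2: 10→0→11→3 bottleneck 25, total now 27
augment #3: 10→0→4→11→3 bottleneck 2, total now 29
augment #4: 10→5→1→2→3 bottleneck 6, total now 35
augment #5: 10→9→5→1→2→3 bottleneck 1, total now 36

Maximum flow value: 36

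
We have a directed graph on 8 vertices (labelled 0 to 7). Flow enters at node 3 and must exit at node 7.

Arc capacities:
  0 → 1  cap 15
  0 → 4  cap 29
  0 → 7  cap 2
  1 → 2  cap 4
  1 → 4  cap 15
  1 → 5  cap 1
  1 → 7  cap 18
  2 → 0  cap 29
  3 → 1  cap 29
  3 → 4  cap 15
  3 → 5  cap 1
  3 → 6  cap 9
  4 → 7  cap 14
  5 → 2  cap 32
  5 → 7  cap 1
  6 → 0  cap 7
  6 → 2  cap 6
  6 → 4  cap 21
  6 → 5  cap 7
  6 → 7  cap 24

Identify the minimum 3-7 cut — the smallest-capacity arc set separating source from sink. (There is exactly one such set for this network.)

augment #1: 3→1→7 push 18
augment #2: 3→4→7 push 14
augment #3: 3→5→7 push 1
augment #4: 3→6→7 push 9
augment #5: 3→1→2→0→7 push 2
max flow = 44; residual-reachable set from 3 gives S-side
cut edges (S→T): {(0,7), (1,7), (3,6), (4,7), (5,7)} total cap 44

Min-cut arcs: {(0,7), (1,7), (3,6), (4,7), (5,7)} (total capacity 44)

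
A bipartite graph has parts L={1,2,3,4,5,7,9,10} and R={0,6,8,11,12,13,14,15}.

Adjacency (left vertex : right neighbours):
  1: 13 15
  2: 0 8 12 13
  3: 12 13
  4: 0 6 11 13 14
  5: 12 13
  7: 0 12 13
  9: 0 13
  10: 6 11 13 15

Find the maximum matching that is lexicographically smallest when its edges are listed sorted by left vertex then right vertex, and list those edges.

|M| = 7 (so the lex-smallest maximum matching has 7 edges)
process left vertices in ascending order; for each, take the smallest-labelled available neighbour that still permits 7 edges overall, or leave it unmatched if none does
lex-smallest matching: {1-15, 2-8, 3-12, 4-6, 5-13, 7-0, 10-11}

Lex-smallest maximum matching: {(1,15), (2,8), (3,12), (4,6), (5,13), (7,0), (10,11)}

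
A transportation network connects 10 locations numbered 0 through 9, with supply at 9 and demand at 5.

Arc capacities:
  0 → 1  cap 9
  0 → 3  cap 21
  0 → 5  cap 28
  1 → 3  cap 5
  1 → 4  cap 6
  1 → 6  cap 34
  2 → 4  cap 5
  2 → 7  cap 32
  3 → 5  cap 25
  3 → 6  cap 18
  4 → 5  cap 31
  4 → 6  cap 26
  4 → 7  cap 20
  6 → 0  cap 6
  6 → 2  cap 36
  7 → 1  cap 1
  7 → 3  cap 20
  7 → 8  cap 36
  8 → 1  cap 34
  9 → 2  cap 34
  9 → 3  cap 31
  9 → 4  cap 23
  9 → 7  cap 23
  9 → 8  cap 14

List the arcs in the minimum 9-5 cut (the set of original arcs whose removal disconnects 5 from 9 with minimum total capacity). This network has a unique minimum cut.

augment #1: 9→3→5 push 25
augment #2: 9→4→5 push 23
augment #3: 9→2→4→5 push 5
augment #4: 9→3→6→0→5 push 6
augment #5: 9→7→1→4→5 push 1
augment #6: 9→8→1→4→5 push 2
max flow = 62; residual-reachable set from 9 gives S-side
cut edges (S→T): {(3,5), (4,5), (6,0)} total cap 62

Min-cut arcs: {(3,5), (4,5), (6,0)} (total capacity 62)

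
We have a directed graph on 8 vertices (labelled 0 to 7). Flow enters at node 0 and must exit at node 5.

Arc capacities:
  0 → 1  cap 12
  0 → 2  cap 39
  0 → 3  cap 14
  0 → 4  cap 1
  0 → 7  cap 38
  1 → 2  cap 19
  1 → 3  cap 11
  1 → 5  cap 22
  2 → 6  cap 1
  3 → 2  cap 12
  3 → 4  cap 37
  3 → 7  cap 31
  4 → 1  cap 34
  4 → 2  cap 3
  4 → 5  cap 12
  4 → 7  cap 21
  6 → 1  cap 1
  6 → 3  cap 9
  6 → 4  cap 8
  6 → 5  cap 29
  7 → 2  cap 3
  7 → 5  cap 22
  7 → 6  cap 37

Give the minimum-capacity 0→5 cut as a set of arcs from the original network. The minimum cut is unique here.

augment #1: 0→1→5 push 12
augment #2: 0→4→5 push 1
augment #3: 0→7→5 push 22
augment #4: 0→2→6→5 push 1
augment #5: 0→3→4→5 push 11
augment #6: 0→7→6→5 push 16
augment #7: 0→3→4→1→5 push 3
max flow = 66; residual-reachable set from 0 gives S-side
cut edges (S→T): {(0,1), (0,3), (0,4), (0,7), (2,6)} total cap 66

Min-cut arcs: {(0,1), (0,3), (0,4), (0,7), (2,6)} (total capacity 66)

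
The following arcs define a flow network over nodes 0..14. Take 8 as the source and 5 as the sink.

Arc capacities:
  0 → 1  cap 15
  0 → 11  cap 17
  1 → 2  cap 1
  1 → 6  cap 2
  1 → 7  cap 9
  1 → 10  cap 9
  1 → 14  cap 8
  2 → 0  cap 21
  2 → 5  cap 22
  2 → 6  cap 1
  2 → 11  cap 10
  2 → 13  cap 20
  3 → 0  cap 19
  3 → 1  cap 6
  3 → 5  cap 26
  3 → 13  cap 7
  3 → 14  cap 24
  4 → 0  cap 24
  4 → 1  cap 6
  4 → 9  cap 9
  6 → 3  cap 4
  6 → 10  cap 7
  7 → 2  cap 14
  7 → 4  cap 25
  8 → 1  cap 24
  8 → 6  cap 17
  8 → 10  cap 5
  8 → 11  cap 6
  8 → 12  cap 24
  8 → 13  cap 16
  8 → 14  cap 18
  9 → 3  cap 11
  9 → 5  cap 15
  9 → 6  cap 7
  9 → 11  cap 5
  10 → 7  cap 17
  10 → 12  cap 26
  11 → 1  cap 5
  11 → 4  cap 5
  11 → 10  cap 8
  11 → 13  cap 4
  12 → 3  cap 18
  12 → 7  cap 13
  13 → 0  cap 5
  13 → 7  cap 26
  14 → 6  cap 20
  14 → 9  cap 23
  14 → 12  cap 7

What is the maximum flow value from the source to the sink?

Maximum flow value: 56

augment #1: 8→1→2→5 bottleneck 1, total now 1
augment #2: 8→6→3→5 bottleneck 4, total now 5
augment #3: 8→12→3→5 bottleneck 18, total now 23
augment #4: 8→14→9→5 bottleneck 15, total now 38
augment #5: 8→1→7→2→5 bottleneck 9, total now 47
augment #6: 8→10→7→2→5 bottleneck 5, total now 52
augment #7: 8→14→9→3→5 bottleneck 3, total now 55
augment #8: 8→1→14→9→3→5 bottleneck 1, total now 56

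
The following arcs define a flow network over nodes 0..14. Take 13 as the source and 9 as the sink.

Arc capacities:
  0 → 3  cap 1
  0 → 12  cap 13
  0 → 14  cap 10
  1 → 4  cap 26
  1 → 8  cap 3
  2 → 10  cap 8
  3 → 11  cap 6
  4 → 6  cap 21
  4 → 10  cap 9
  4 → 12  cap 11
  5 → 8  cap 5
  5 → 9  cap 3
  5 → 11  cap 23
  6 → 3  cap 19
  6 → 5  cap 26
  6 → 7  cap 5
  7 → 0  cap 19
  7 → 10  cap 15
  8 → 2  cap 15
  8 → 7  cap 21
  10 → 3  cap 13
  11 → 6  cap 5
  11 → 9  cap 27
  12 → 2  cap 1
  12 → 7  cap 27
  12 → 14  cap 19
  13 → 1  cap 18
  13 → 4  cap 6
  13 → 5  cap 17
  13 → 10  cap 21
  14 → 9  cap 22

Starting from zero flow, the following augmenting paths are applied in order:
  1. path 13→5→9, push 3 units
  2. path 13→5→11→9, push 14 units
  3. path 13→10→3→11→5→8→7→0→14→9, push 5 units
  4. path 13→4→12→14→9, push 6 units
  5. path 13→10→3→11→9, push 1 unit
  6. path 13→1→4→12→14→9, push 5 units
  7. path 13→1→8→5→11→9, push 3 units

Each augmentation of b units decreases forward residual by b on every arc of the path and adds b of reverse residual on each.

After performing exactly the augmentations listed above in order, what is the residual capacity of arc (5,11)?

Residual capacity of (5,11): 11

after path 1 (13→5→9, push 3): res(5,11)=23
after path 2 (13→5→11→9, push 14): res(5,11)=9
after path 3 (13→10→3→11→5→8→7→0→14→9, push 5): res(5,11)=14
after path 4 (13→4→12→14→9, push 6): res(5,11)=14
after path 5 (13→10→3→11→9, push 1): res(5,11)=14
after path 6 (13→1→4→12→14→9, push 5): res(5,11)=14
after path 7 (13→1→8→5→11→9, push 3): res(5,11)=11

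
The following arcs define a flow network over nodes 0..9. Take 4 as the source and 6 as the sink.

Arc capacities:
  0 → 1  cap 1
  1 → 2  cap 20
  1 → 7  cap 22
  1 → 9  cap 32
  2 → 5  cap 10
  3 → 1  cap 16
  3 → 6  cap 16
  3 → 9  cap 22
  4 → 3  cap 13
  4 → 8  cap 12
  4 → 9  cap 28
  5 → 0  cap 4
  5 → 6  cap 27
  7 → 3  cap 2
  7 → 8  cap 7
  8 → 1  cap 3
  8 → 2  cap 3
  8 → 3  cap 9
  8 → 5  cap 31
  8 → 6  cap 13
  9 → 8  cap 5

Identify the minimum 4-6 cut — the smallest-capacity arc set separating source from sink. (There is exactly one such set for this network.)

Min-cut arcs: {(4,3), (4,8), (9,8)} (total capacity 30)

augment #1: 4→3→6 push 13
augment #2: 4→8→6 push 12
augment #3: 4→9→8→6 push 1
augment #4: 4→9→8→3→6 push 3
augment #5: 4→9→8→5→6 push 1
max flow = 30; residual-reachable set from 4 gives S-side
cut edges (S→T): {(4,3), (4,8), (9,8)} total cap 30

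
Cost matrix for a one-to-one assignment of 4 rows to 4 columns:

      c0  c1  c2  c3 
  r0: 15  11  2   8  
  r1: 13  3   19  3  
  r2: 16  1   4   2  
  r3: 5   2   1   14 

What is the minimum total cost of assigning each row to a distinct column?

Minimum assignment cost: 11

optimal assignment: row0→col2 (cost 2), row1→col3 (cost 3), row2→col1 (cost 1), row3→col0 (cost 5)
total = 2 + 3 + 1 + 5 = 11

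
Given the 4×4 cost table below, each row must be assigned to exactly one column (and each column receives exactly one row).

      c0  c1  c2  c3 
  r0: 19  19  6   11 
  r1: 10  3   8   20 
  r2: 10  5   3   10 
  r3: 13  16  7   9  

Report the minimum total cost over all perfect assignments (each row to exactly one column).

optimal assignment: row0→col2 (cost 6), row1→col1 (cost 3), row2→col0 (cost 10), row3→col3 (cost 9)
total = 6 + 3 + 10 + 9 = 28

Minimum assignment cost: 28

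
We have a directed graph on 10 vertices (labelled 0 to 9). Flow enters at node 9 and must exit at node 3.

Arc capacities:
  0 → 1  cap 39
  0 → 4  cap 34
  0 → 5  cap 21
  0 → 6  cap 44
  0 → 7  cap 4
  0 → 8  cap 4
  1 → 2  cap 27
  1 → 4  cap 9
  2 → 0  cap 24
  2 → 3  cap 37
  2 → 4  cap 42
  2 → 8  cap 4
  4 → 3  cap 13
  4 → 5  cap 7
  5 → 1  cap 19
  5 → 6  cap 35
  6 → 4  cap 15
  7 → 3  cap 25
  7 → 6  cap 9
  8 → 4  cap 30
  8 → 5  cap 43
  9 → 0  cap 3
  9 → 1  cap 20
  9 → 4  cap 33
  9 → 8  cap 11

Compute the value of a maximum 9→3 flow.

Maximum flow value: 43

augment #1: 9→4→3 bottleneck 13, total now 13
augment #2: 9→0→7→3 bottleneck 3, total now 16
augment #3: 9→1→2→3 bottleneck 20, total now 36
augment #4: 9→4→5→1→2→3 bottleneck 7, total now 43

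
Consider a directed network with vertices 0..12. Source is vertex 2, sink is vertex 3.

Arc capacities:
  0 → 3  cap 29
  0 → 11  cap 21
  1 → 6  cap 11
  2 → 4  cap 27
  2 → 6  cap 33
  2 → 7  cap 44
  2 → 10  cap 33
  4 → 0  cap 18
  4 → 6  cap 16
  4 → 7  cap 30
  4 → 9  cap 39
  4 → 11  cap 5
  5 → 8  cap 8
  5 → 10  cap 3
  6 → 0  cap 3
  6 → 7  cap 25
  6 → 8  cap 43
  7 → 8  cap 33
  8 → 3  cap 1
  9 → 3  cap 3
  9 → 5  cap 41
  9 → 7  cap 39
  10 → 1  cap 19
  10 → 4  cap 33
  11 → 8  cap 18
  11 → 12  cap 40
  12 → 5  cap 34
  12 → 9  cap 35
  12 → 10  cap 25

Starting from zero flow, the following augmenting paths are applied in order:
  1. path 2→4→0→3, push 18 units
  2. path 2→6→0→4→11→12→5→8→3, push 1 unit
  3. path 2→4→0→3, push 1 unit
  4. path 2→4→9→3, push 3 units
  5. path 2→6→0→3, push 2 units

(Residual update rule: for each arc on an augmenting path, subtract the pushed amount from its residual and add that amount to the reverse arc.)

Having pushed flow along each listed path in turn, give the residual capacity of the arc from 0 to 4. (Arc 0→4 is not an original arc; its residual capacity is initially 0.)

Residual capacity of (0,4): 18

after path 1 (2→4→0→3, push 18): res(0,4)=18
after path 2 (2→6→0→4→11→12→5→8→3, push 1): res(0,4)=17
after path 3 (2→4→0→3, push 1): res(0,4)=18
after path 4 (2→4→9→3, push 3): res(0,4)=18
after path 5 (2→6→0→3, push 2): res(0,4)=18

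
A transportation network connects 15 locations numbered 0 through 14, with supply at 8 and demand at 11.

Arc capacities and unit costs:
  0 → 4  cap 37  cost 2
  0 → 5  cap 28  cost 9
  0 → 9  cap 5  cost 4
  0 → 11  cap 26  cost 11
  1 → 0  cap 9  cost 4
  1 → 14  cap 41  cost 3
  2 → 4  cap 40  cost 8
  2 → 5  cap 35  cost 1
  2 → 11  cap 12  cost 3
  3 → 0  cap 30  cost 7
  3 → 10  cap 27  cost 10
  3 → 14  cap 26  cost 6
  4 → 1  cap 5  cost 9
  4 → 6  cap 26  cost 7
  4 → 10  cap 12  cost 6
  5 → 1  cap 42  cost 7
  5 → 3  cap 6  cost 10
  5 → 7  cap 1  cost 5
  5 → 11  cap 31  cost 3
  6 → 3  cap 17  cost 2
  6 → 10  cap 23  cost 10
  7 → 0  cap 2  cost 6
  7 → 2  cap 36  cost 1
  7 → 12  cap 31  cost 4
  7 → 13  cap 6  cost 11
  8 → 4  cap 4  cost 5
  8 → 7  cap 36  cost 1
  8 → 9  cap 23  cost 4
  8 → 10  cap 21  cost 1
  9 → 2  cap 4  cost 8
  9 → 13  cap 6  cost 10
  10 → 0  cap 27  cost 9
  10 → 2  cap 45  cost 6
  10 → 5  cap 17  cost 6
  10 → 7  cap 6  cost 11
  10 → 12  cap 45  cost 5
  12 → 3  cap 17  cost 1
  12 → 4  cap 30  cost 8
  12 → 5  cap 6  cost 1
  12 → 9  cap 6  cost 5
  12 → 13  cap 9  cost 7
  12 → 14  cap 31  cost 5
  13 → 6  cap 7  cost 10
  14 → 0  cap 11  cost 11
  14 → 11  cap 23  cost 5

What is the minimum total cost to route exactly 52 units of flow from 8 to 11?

Minimum cost for 52 units: 418

shortest-cost path #1: 8→7→2→11 push 12 @ unit cost 5 (adds 60)
shortest-cost path #2: 8→7→2→5→11 push 24 @ unit cost 6 (adds 144)
shortest-cost path #3: 8→10→5→11 push 7 @ unit cost 10 (adds 70)
shortest-cost path #4: 8→10→12→14→11 push 9 @ unit cost 16 (adds 144)
total cost = 418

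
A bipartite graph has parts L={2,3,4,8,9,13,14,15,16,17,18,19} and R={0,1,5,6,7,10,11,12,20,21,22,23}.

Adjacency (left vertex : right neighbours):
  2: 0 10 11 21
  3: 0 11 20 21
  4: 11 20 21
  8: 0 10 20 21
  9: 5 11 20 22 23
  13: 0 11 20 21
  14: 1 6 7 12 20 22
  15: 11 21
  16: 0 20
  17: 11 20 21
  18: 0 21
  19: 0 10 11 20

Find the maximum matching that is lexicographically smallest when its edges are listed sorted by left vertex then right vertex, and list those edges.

Lex-smallest maximum matching: {(2,0), (3,11), (4,20), (8,10), (9,5), (13,21), (14,1)}

|M| = 7 (so the lex-smallest maximum matching has 7 edges)
process left vertices in ascending order; for each, take the smallest-labelled available neighbour that still permits 7 edges overall, or leave it unmatched if none does
lex-smallest matching: {2-0, 3-11, 4-20, 8-10, 9-5, 13-21, 14-1}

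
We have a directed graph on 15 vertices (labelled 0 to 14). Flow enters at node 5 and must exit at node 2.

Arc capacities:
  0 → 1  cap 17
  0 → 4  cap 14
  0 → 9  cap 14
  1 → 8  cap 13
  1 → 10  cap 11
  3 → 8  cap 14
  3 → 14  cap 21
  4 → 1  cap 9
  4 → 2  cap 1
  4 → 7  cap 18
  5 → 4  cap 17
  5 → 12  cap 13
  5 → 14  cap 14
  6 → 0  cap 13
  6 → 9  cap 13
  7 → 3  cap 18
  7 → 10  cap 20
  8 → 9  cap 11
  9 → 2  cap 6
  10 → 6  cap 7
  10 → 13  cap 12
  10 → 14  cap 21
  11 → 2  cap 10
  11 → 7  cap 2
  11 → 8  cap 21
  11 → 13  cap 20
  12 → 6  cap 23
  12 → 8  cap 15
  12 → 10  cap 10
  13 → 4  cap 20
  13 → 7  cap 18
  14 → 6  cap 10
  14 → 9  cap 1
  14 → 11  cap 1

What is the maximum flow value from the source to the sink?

augment #1: 5→4→2 bottleneck 1, total now 1
augment #2: 5→14→9→2 bottleneck 1, total now 2
augment #3: 5→14→11→2 bottleneck 1, total now 3
augment #4: 5→12→6→9→2 bottleneck 5, total now 8

Maximum flow value: 8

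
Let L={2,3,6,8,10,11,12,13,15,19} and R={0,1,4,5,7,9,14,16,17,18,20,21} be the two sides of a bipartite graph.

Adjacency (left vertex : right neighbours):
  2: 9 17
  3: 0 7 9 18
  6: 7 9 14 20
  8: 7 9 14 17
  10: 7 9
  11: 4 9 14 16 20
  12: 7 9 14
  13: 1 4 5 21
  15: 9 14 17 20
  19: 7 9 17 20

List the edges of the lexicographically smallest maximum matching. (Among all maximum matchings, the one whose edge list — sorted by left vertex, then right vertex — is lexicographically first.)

|M| = 8 (so the lex-smallest maximum matching has 8 edges)
process left vertices in ascending order; for each, take the smallest-labelled available neighbour that still permits 8 edges overall, or leave it unmatched if none does
lex-smallest matching: {2-9, 3-0, 6-7, 8-14, 11-4, 13-1, 15-17, 19-20}

Lex-smallest maximum matching: {(2,9), (3,0), (6,7), (8,14), (11,4), (13,1), (15,17), (19,20)}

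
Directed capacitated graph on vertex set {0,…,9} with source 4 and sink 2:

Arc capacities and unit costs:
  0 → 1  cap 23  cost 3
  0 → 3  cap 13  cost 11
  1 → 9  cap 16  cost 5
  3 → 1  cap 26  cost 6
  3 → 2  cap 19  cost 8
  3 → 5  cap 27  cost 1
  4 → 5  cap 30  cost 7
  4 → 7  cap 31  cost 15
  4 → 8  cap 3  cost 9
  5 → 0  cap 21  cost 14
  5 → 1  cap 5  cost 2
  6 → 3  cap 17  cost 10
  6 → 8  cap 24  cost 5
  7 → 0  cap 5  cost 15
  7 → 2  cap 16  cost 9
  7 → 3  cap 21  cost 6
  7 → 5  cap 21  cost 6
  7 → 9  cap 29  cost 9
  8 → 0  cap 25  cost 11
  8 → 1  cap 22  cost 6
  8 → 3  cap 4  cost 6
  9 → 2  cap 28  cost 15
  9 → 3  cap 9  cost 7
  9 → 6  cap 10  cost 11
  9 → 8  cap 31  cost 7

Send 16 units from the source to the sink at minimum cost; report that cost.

Minimum cost for 16 units: 381

shortest-cost path #1: 4→8→3→2 push 3 @ unit cost 23 (adds 69)
shortest-cost path #2: 4→7→2 push 13 @ unit cost 24 (adds 312)
total cost = 381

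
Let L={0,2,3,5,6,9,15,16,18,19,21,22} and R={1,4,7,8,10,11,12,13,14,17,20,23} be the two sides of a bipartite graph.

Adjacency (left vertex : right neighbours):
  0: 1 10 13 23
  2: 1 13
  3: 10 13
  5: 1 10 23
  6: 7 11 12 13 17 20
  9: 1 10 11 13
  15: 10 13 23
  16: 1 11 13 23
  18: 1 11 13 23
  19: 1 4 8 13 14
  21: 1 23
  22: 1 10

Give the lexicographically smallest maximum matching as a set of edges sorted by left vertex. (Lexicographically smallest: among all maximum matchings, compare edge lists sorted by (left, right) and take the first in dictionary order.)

Lex-smallest maximum matching: {(0,1), (2,13), (3,10), (5,23), (6,7), (9,11), (19,4)}

|M| = 7 (so the lex-smallest maximum matching has 7 edges)
process left vertices in ascending order; for each, take the smallest-labelled available neighbour that still permits 7 edges overall, or leave it unmatched if none does
lex-smallest matching: {0-1, 2-13, 3-10, 5-23, 6-7, 9-11, 19-4}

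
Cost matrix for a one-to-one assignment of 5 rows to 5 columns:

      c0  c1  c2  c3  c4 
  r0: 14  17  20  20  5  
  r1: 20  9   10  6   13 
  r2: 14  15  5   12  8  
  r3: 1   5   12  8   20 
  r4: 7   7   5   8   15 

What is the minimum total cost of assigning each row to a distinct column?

Minimum assignment cost: 24

optimal assignment: row0→col4 (cost 5), row1→col3 (cost 6), row2→col2 (cost 5), row3→col0 (cost 1), row4→col1 (cost 7)
total = 5 + 6 + 5 + 1 + 7 = 24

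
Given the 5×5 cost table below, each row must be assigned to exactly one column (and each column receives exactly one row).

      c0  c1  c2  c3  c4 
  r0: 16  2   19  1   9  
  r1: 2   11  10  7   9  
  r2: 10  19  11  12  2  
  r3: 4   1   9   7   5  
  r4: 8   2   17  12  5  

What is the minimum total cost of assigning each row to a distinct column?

optimal assignment: row0→col3 (cost 1), row1→col0 (cost 2), row2→col4 (cost 2), row3→col2 (cost 9), row4→col1 (cost 2)
total = 1 + 2 + 2 + 9 + 2 = 16

Minimum assignment cost: 16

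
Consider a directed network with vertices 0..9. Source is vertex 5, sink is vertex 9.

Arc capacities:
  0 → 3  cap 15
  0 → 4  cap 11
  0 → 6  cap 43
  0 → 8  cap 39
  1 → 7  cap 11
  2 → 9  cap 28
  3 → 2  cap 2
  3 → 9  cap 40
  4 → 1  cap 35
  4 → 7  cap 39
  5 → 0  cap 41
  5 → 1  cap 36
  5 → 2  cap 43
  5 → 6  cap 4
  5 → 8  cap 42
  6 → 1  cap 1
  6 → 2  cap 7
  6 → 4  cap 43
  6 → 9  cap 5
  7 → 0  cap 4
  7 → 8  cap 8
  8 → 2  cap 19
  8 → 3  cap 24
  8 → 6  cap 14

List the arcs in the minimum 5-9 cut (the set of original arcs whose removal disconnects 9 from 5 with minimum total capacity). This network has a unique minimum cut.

augment #1: 5→2→9 push 28
augment #2: 5→6→9 push 4
augment #3: 5→0→3→9 push 15
augment #4: 5→0→6→9 push 1
augment #5: 5→8→3→9 push 24
max flow = 72; residual-reachable set from 5 gives S-side
cut edges (S→T): {(0,3), (2,9), (6,9), (8,3)} total cap 72

Min-cut arcs: {(0,3), (2,9), (6,9), (8,3)} (total capacity 72)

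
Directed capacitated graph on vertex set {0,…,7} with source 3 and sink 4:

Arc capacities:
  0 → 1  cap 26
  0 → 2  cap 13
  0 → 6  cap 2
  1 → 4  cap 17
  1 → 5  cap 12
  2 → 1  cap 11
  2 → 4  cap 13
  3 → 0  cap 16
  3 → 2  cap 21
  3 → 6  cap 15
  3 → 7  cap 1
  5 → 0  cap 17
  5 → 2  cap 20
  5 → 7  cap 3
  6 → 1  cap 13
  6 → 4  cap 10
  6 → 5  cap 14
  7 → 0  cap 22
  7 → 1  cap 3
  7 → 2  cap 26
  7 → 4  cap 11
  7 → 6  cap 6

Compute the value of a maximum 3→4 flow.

augment #1: 3→2→4 bottleneck 13, total now 13
augment #2: 3→6→4 bottleneck 10, total now 23
augment #3: 3→7→4 bottleneck 1, total now 24
augment #4: 3→0→1→4 bottleneck 16, total now 40
augment #5: 3→2→1→4 bottleneck 1, total now 41
augment #6: 3→6→5→7→4 bottleneck 3, total now 44

Maximum flow value: 44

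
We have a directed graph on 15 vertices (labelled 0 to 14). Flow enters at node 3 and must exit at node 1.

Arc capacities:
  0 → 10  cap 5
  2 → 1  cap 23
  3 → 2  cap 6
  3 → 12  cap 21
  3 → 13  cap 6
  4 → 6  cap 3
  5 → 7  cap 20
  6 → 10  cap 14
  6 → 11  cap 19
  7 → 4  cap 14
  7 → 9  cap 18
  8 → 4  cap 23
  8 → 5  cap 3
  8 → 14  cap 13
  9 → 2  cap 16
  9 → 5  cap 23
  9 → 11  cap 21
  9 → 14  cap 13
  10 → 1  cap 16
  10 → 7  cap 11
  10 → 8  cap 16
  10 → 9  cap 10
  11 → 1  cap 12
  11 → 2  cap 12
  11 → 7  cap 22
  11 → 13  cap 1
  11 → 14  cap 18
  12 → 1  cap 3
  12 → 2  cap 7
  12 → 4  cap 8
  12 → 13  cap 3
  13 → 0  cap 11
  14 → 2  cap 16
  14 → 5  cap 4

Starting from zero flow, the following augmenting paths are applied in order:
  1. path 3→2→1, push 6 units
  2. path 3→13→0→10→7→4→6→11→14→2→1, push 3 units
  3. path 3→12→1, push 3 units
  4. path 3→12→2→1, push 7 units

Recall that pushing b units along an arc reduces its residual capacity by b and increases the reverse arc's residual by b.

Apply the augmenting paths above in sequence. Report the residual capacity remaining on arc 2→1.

Residual capacity of (2,1): 7

after path 1 (3→2→1, push 6): res(2,1)=17
after path 2 (3→13→0→10→7→4→6→11→14→2→1, push 3): res(2,1)=14
after path 3 (3→12→1, push 3): res(2,1)=14
after path 4 (3→12→2→1, push 7): res(2,1)=7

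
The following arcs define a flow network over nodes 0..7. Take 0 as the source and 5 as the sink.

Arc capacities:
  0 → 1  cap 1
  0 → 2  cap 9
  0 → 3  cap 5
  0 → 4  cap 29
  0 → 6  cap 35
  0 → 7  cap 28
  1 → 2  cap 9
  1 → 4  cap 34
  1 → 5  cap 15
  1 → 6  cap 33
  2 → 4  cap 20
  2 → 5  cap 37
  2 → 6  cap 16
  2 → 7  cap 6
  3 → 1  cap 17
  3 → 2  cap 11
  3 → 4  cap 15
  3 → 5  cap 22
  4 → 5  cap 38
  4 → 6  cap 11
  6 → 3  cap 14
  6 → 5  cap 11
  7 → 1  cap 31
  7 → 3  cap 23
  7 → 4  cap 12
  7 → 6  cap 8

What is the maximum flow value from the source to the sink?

Maximum flow value: 97

augment #1: 0→1→5 bottleneck 1, total now 1
augment #2: 0→2→5 bottleneck 9, total now 10
augment #3: 0→3→5 bottleneck 5, total now 15
augment #4: 0→4→5 bottleneck 29, total now 44
augment #5: 0→6→5 bottleneck 11, total now 55
augment #6: 0→6→3→5 bottleneck 14, total now 69
augment #7: 0→7→1→5 bottleneck 14, total now 83
augment #8: 0→7→3→5 bottleneck 3, total now 86
augment #9: 0→7→4→5 bottleneck 9, total now 95
augment #10: 0→7→1→2→5 bottleneck 2, total now 97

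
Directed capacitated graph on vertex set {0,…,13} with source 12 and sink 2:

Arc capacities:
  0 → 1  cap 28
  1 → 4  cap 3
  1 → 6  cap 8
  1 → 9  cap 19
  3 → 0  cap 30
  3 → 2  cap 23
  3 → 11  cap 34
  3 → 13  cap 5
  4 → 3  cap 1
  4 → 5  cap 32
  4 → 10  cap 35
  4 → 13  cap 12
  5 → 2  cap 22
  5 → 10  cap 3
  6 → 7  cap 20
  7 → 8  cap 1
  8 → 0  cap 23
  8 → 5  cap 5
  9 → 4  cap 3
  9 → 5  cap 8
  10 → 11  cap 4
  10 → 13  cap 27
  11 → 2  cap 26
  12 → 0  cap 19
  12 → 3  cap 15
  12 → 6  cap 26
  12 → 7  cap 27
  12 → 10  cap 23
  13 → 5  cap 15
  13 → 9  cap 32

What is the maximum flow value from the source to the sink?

Maximum flow value: 42

augment #1: 12→3→2 bottleneck 15, total now 15
augment #2: 12→10→11→2 bottleneck 4, total now 19
augment #3: 12→7→8→5→2 bottleneck 1, total now 20
augment #4: 12→10→13→5→2 bottleneck 15, total now 35
augment #5: 12→0→1→4→3→2 bottleneck 1, total now 36
augment #6: 12→0→1→4→5→2 bottleneck 2, total now 38
augment #7: 12→0→1→9→5→2 bottleneck 4, total now 42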